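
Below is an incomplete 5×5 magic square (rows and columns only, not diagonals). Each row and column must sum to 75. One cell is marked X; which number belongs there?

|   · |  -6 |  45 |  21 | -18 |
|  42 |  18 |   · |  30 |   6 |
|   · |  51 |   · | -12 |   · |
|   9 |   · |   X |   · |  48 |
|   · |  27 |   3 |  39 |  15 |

36

From row 1, 75 − (-6 + 45 + 21 + (-18)) gives (1,1) = 33.
Row 2 must total 75; the given cells sum to 96, so (2,3) = -21.
Using row 5: 27 + 3 + 39 + 15 + ? → (5,1) = 75 − 84 = -9.
The remaining cell in column 1 is (3,1) = 75 − 75 = 0.
Using column 2: -6 + 18 + 51 + 27 + ? → (4,2) = 75 − 90 = -15.
The remaining cell in column 4 is (4,4) = 75 − 78 = -3.
The remaining cell in column 5 is (3,5) = 75 − 51 = 24.
Row 3 must total 75; the given cells sum to 63, so (3,3) = 12.
Using row 4: 9 + (-15) + (-3) + 48 + ? → (4,3) = 75 − 39 = 36.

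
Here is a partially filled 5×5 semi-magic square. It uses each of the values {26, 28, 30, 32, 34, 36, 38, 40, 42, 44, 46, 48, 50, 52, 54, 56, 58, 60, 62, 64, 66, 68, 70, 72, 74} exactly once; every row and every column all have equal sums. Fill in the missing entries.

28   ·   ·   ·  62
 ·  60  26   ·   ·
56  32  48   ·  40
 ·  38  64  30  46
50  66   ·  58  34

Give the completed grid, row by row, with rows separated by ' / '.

The 25 entries sum to 1250, so each line sums to 1250/5 = 250.
Row 3 needs 250; the known cells sum to 176, so (3,4) = 74.
Row 4 must total 250; the given cells sum to 178, so (4,1) = 72.
Using row 5: 50 + 66 + 58 + 34 + ? → (5,3) = 250 − 208 = 42.
The remaining cell in column 1 is (2,1) = 250 − 206 = 44.
From column 2, 250 − (60 + 32 + 38 + 66) gives (1,2) = 54.
Column 3 must total 250; the given cells sum to 180, so (1,3) = 70.
Using column 5: 62 + 40 + 46 + 34 + ? → (2,5) = 250 − 182 = 68.
Row 1 must total 250; the given cells sum to 214, so (1,4) = 36.
Row 2 needs 250; the known cells sum to 198, so (2,4) = 52.

28 54 70 36 62 / 44 60 26 52 68 / 56 32 48 74 40 / 72 38 64 30 46 / 50 66 42 58 34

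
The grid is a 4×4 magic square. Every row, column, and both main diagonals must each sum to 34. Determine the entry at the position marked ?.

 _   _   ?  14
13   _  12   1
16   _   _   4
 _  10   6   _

Row 2: 13 + 12 + 1 + ? = 34, so (2,2) = 8.
The remaining cell in column 4 is (4,4) = 34 − 19 = 15.
Row 4 needs 34; the known cells sum to 31, so (4,1) = 3.
Column 1: 13 + 16 + 3 + ? = 34, so (1,1) = 2.
From main diagonal, 34 − (2 + 8 + 15) gives (3,3) = 9.
The remaining cell in anti-diagonal is (3,2) = 34 − 29 = 5.
From column 2, 34 − (8 + 5 + 10) gives (1,2) = 11.
Column 3 must total 34; the given cells sum to 27, so (1,3) = 7.

7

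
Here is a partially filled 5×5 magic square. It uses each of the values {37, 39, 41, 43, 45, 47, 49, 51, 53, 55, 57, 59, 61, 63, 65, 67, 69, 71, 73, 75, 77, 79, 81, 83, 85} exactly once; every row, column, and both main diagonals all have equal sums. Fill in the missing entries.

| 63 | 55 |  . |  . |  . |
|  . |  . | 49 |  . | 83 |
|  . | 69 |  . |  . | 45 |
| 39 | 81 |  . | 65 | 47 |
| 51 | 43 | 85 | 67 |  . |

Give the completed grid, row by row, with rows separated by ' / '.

The 25 entries sum to 1525, so each line sums to 1525/5 = 305.
Row 4 must total 305; the given cells sum to 232, so (4,3) = 73.
Using row 5: 51 + 43 + 85 + 67 + ? → (5,5) = 305 − 246 = 59.
From column 2, 305 − (55 + 69 + 81 + 43) gives (2,2) = 57.
Column 5: 83 + 45 + 47 + 59 + ? = 305, so (1,5) = 71.
Main diagonal must total 305; the given cells sum to 244, so (3,3) = 61.
Anti-diagonal needs 305; the known cells sum to 264, so (2,4) = 41.
Using row 2: 57 + 49 + 41 + 83 + ? → (2,1) = 305 − 230 = 75.
From column 1, 305 − (63 + 75 + 39 + 51) gives (3,1) = 77.
Column 3 needs 305; the known cells sum to 268, so (1,3) = 37.
Using row 1: 63 + 55 + 37 + 71 + ? → (1,4) = 305 − 226 = 79.
Using row 3: 77 + 69 + 61 + 45 + ? → (3,4) = 305 − 252 = 53.

63 55 37 79 71 / 75 57 49 41 83 / 77 69 61 53 45 / 39 81 73 65 47 / 51 43 85 67 59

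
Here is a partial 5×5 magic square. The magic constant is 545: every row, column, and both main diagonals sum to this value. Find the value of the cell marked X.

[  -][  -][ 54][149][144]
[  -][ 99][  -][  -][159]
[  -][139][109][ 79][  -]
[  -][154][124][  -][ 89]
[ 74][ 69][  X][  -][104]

164

Using column 2: 99 + 139 + 154 + 69 + ? → (1,2) = 545 − 461 = 84.
The remaining cell in column 5 is (3,5) = 545 − 496 = 49.
Using anti-diagonal: 144 + 109 + 154 + 74 + ? → (2,4) = 545 − 481 = 64.
Row 1 must total 545; the given cells sum to 431, so (1,1) = 114.
Row 3 must total 545; the given cells sum to 376, so (3,1) = 169.
The remaining cell in main diagonal is (4,4) = 545 − 426 = 119.
Row 4: 154 + 124 + 119 + 89 + ? = 545, so (4,1) = 59.
The remaining cell in column 1 is (2,1) = 545 − 416 = 129.
The remaining cell in column 4 is (5,4) = 545 − 411 = 134.
The remaining cell in row 2 is (2,3) = 545 − 451 = 94.
Using row 5: 74 + 69 + 134 + 104 + ? → (5,3) = 545 − 381 = 164.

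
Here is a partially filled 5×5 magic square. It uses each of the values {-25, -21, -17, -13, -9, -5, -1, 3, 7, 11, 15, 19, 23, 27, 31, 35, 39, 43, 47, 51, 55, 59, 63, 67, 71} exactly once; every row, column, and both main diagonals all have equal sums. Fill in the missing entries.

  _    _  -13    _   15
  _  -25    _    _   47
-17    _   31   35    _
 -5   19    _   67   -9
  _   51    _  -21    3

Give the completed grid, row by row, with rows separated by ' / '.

39 63 -13 11 15 / 71 -25 -1 23 47 / -17 7 31 35 59 / -5 19 43 67 -9 / 27 51 55 -21 3

The 25 entries sum to 575, so each line sums to 575/5 = 115.
Using row 4: -5 + 19 + 67 + (-9) + ? → (4,3) = 115 − 72 = 43.
Column 5 needs 115; the known cells sum to 56, so (3,5) = 59.
From main diagonal, 115 − (-25 + 31 + 67 + 3) gives (1,1) = 39.
Row 3 needs 115; the known cells sum to 108, so (3,2) = 7.
Column 2 must total 115; the given cells sum to 52, so (1,2) = 63.
From row 1, 115 − (39 + 63 + (-13) + 15) gives (1,4) = 11.
The remaining cell in column 4 is (2,4) = 115 − 92 = 23.
The remaining cell in anti-diagonal is (5,1) = 115 − 88 = 27.
Row 5: 27 + 51 + (-21) + 3 + ? = 115, so (5,3) = 55.
The remaining cell in column 1 is (2,1) = 115 − 44 = 71.
Column 3: -13 + 31 + 43 + 55 + ? = 115, so (2,3) = -1.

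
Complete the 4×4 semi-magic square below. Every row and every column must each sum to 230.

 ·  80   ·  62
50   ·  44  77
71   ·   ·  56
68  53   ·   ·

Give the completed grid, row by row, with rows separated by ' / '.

41 80 47 62 / 50 59 44 77 / 71 38 65 56 / 68 53 74 35

Using row 2: 50 + 44 + 77 + ? → (2,2) = 230 − 171 = 59.
Column 1 must total 230; the given cells sum to 189, so (1,1) = 41.
The remaining cell in column 2 is (3,2) = 230 − 192 = 38.
Column 4 must total 230; the given cells sum to 195, so (4,4) = 35.
From row 1, 230 − (41 + 80 + 62) gives (1,3) = 47.
Row 3 needs 230; the known cells sum to 165, so (3,3) = 65.
Using row 4: 68 + 53 + 35 + ? → (4,3) = 230 − 156 = 74.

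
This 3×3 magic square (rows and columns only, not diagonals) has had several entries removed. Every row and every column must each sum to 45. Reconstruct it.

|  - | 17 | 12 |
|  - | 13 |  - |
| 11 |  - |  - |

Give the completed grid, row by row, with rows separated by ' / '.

16 17 12 / 18 13 14 / 11 15 19

Row 1: 17 + 12 + ? = 45, so (1,1) = 16.
Column 1: 16 + 11 + ? = 45, so (2,1) = 18.
The remaining cell in column 2 is (3,2) = 45 − 30 = 15.
From row 2, 45 − (18 + 13) gives (2,3) = 14.
Row 3 must total 45; the given cells sum to 26, so (3,3) = 19.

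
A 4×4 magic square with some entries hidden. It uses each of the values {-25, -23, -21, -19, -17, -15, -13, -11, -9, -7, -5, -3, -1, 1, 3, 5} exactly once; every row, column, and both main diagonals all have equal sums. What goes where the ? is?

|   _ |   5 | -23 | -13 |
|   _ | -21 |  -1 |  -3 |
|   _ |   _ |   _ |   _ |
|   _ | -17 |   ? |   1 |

The 16 entries sum to -160, so each line sums to -160/4 = -40.
Using row 1: 5 + (-23) + (-13) + ? → (1,1) = -40 − (-31) = -9.
From row 2, -40 − (-21 + (-1) + (-3)) gives (2,1) = -15.
From column 2, -40 − (5 + (-21) + (-17)) gives (3,2) = -7.
Column 4: -13 + (-3) + 1 + ? = -40, so (3,4) = -25.
The remaining cell in main diagonal is (3,3) = -40 − (-29) = -11.
Anti-diagonal: -13 + (-1) + (-7) + ? = -40, so (4,1) = -19.
From row 3, -40 − (-7 + (-11) + (-25)) gives (3,1) = 3.
Row 4 must total -40; the given cells sum to -35, so (4,3) = -5.

-5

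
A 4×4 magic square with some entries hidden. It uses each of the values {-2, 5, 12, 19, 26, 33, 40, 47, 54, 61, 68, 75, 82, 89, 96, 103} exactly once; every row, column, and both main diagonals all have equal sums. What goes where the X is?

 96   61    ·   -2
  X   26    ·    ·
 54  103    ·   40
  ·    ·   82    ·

19

The 16 entries sum to 808, so each line sums to 808/4 = 202.
Row 1 needs 202; the known cells sum to 155, so (1,3) = 47.
Row 3 needs 202; the known cells sum to 197, so (3,3) = 5.
From column 2, 202 − (61 + 26 + 103) gives (4,2) = 12.
Column 3: 47 + 5 + 82 + ? = 202, so (2,3) = 68.
From main diagonal, 202 − (96 + 26 + 5) gives (4,4) = 75.
Anti-diagonal: -2 + 68 + 103 + ? = 202, so (4,1) = 33.
Using column 1: 96 + 54 + 33 + ? → (2,1) = 202 − 183 = 19.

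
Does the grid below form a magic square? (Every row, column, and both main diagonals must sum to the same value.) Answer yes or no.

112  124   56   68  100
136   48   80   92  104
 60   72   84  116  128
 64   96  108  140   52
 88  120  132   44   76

Row 1: 112 + 124 + 56 + 68 + 100 = 460.
Row 2: 136 + 48 + 80 + 92 + 104 = 460.
Row 3: 60 + 72 + 84 + 116 + 128 = 460.
Row 4: 64 + 96 + 108 + 140 + 52 = 460.
Row 5: 88 + 120 + 132 + 44 + 76 = 460.
Column 1: 112 + 136 + 60 + 64 + 88 = 460.
Column 2: 124 + 48 + 72 + 96 + 120 = 460.
Column 3: 56 + 80 + 84 + 108 + 132 = 460.
Column 4: 68 + 92 + 116 + 140 + 44 = 460.
Column 5: 100 + 104 + 128 + 52 + 76 = 460.
Main diagonal: 112 + 48 + 84 + 140 + 76 = 460.
Anti-diagonal: 100 + 92 + 84 + 96 + 88 = 460.
All lines sum to 460.

Yes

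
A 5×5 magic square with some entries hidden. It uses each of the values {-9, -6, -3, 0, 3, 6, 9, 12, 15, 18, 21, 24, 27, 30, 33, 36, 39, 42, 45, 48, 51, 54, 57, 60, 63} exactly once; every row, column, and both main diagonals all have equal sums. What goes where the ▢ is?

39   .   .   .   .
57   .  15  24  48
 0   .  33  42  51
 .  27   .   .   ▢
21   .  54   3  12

The 25 entries sum to 675, so each line sums to 675/5 = 135.
The remaining cell in row 2 is (2,2) = 135 − 144 = -9.
Row 3 needs 135; the known cells sum to 126, so (3,2) = 9.
The remaining cell in row 5 is (5,2) = 135 − 90 = 45.
Column 1 must total 135; the given cells sum to 117, so (4,1) = 18.
The remaining cell in column 2 is (1,2) = 135 − 72 = 63.
Using main diagonal: 39 + (-9) + 33 + 12 + ? → (4,4) = 135 − 75 = 60.
Anti-diagonal needs 135; the known cells sum to 105, so (1,5) = 30.
Column 4: 24 + 42 + 60 + 3 + ? = 135, so (1,4) = 6.
Column 5 needs 135; the known cells sum to 141, so (4,5) = -6.

-6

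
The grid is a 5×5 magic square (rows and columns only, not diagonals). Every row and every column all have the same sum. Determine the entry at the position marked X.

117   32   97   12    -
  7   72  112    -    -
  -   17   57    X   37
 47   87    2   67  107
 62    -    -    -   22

122

Row 4 is complete and sums to 310; that is the magic constant.
Row 1 needs 310; the known cells sum to 258, so (1,5) = 52.
Column 1 needs 310; the known cells sum to 233, so (3,1) = 77.
Column 2: 32 + 72 + 17 + 87 + ? = 310, so (5,2) = 102.
Column 3 must total 310; the given cells sum to 268, so (5,3) = 42.
Using column 5: 52 + 37 + 107 + 22 + ? → (2,5) = 310 − 218 = 92.
Row 2: 7 + 72 + 112 + 92 + ? = 310, so (2,4) = 27.
Row 3 must total 310; the given cells sum to 188, so (3,4) = 122.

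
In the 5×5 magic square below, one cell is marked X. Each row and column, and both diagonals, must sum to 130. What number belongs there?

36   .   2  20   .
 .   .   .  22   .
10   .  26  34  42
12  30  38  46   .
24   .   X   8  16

From row 3, 130 − (10 + 26 + 34 + 42) gives (3,2) = 18.
The remaining cell in row 4 is (4,5) = 130 − 126 = 4.
Column 1 needs 130; the known cells sum to 82, so (2,1) = 48.
Using main diagonal: 36 + 26 + 46 + 16 + ? → (2,2) = 130 − 124 = 6.
Anti-diagonal must total 130; the given cells sum to 102, so (1,5) = 28.
Row 1: 36 + 2 + 20 + 28 + ? = 130, so (1,2) = 44.
Column 2 must total 130; the given cells sum to 98, so (5,2) = 32.
Column 5 needs 130; the known cells sum to 90, so (2,5) = 40.
Row 2: 48 + 6 + 22 + 40 + ? = 130, so (2,3) = 14.
Row 5: 24 + 32 + 8 + 16 + ? = 130, so (5,3) = 50.

50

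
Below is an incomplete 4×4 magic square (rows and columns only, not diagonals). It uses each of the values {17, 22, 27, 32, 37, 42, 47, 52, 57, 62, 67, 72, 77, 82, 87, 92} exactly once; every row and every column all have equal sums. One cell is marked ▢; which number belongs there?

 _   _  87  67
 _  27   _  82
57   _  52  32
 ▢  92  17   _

The 16 entries sum to 872, so each line sums to 872/4 = 218.
Row 3: 57 + 52 + 32 + ? = 218, so (3,2) = 77.
The remaining cell in column 2 is (1,2) = 218 − 196 = 22.
Column 3 needs 218; the known cells sum to 156, so (2,3) = 62.
Column 4: 67 + 82 + 32 + ? = 218, so (4,4) = 37.
Using row 1: 22 + 87 + 67 + ? → (1,1) = 218 − 176 = 42.
Row 2: 27 + 62 + 82 + ? = 218, so (2,1) = 47.
From row 4, 218 − (92 + 17 + 37) gives (4,1) = 72.

72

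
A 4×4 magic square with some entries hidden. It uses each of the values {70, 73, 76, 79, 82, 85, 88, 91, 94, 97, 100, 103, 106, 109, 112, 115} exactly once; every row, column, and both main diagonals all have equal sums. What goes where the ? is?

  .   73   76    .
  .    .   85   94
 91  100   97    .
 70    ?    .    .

The 16 entries sum to 1480, so each line sums to 1480/4 = 370.
Row 3 must total 370; the given cells sum to 288, so (3,4) = 82.
Column 3 must total 370; the given cells sum to 258, so (4,3) = 112.
Anti-diagonal: 85 + 100 + 70 + ? = 370, so (1,4) = 115.
From row 1, 370 − (73 + 76 + 115) gives (1,1) = 106.
The remaining cell in column 1 is (2,1) = 370 − 267 = 103.
Using column 4: 115 + 94 + 82 + ? → (4,4) = 370 − 291 = 79.
Using main diagonal: 106 + 97 + 79 + ? → (2,2) = 370 − 282 = 88.
Row 4 must total 370; the given cells sum to 261, so (4,2) = 109.

109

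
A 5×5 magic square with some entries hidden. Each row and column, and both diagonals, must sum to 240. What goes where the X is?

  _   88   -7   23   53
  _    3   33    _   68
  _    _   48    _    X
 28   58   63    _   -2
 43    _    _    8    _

108

Using row 1: 88 + (-7) + 23 + 53 + ? → (1,1) = 240 − 157 = 83.
The remaining cell in row 4 is (4,4) = 240 − 147 = 93.
The remaining cell in column 3 is (5,3) = 240 − 137 = 103.
Using main diagonal: 83 + 3 + 48 + 93 + ? → (5,5) = 240 − 227 = 13.
Anti-diagonal must total 240; the given cells sum to 202, so (2,4) = 38.
Using row 2: 3 + 33 + 38 + 68 + ? → (2,1) = 240 − 142 = 98.
Using row 5: 43 + 103 + 8 + 13 + ? → (5,2) = 240 − 167 = 73.
Column 1 needs 240; the known cells sum to 252, so (3,1) = -12.
Column 2: 88 + 3 + 58 + 73 + ? = 240, so (3,2) = 18.
Using column 4: 23 + 38 + 93 + 8 + ? → (3,4) = 240 − 162 = 78.
Column 5 must total 240; the given cells sum to 132, so (3,5) = 108.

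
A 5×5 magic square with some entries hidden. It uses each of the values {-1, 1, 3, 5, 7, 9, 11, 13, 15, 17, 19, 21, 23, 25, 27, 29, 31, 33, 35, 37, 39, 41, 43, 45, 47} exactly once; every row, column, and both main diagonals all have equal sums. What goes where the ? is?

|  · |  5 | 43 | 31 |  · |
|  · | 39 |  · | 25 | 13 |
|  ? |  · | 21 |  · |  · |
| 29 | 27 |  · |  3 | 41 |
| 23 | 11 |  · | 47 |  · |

45

The 25 entries sum to 575, so each line sums to 575/5 = 115.
Row 4 needs 115; the known cells sum to 100, so (4,3) = 15.
From column 2, 115 − (5 + 39 + 27 + 11) gives (3,2) = 33.
Column 4: 31 + 25 + 3 + 47 + ? = 115, so (3,4) = 9.
Anti-diagonal must total 115; the given cells sum to 96, so (1,5) = 19.
From row 1, 115 − (5 + 43 + 31 + 19) gives (1,1) = 17.
From main diagonal, 115 − (17 + 39 + 21 + 3) gives (5,5) = 35.
Row 5 must total 115; the given cells sum to 116, so (5,3) = -1.
Using column 3: 43 + 21 + 15 + (-1) + ? → (2,3) = 115 − 78 = 37.
Column 5 needs 115; the known cells sum to 108, so (3,5) = 7.
Row 2 must total 115; the given cells sum to 114, so (2,1) = 1.
Row 3 must total 115; the given cells sum to 70, so (3,1) = 45.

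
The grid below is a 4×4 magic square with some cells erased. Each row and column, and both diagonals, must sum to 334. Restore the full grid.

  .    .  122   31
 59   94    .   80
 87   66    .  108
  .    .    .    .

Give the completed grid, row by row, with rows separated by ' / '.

52 129 122 31 / 59 94 101 80 / 87 66 73 108 / 136 45 38 115

Using row 2: 59 + 94 + 80 + ? → (2,3) = 334 − 233 = 101.
The remaining cell in row 3 is (3,3) = 334 − 261 = 73.
The remaining cell in column 3 is (4,3) = 334 − 296 = 38.
Column 4 must total 334; the given cells sum to 219, so (4,4) = 115.
From main diagonal, 334 − (94 + 73 + 115) gives (1,1) = 52.
From anti-diagonal, 334 − (31 + 101 + 66) gives (4,1) = 136.
Row 1 must total 334; the given cells sum to 205, so (1,2) = 129.
From row 4, 334 − (136 + 38 + 115) gives (4,2) = 45.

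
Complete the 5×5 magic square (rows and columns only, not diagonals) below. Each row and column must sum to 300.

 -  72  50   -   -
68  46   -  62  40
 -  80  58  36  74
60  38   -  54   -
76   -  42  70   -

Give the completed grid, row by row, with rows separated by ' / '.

The remaining cell in row 2 is (2,3) = 300 − 216 = 84.
The remaining cell in row 3 is (3,1) = 300 − 248 = 52.
Column 1 must total 300; the given cells sum to 256, so (1,1) = 44.
From column 2, 300 − (72 + 46 + 80 + 38) gives (5,2) = 64.
Column 3: 50 + 84 + 58 + 42 + ? = 300, so (4,3) = 66.
The remaining cell in column 4 is (1,4) = 300 − 222 = 78.
Using row 1: 44 + 72 + 50 + 78 + ? → (1,5) = 300 − 244 = 56.
Using row 4: 60 + 38 + 66 + 54 + ? → (4,5) = 300 − 218 = 82.
Using row 5: 76 + 64 + 42 + 70 + ? → (5,5) = 300 − 252 = 48.

44 72 50 78 56 / 68 46 84 62 40 / 52 80 58 36 74 / 60 38 66 54 82 / 76 64 42 70 48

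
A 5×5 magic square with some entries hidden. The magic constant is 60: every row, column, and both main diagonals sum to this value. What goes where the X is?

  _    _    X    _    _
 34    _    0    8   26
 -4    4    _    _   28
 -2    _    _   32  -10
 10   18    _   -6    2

Row 2: 34 + 0 + 8 + 26 + ? = 60, so (2,2) = -8.
Row 5: 10 + 18 + (-6) + 2 + ? = 60, so (5,3) = 36.
The remaining cell in column 1 is (1,1) = 60 − 38 = 22.
Using column 5: 26 + 28 + (-10) + 2 + ? → (1,5) = 60 − 46 = 14.
The remaining cell in main diagonal is (3,3) = 60 − 48 = 12.
Using anti-diagonal: 14 + 8 + 12 + 10 + ? → (4,2) = 60 − 44 = 16.
Row 3 needs 60; the known cells sum to 40, so (3,4) = 20.
Using row 4: -2 + 16 + 32 + (-10) + ? → (4,3) = 60 − 36 = 24.
Using column 2: -8 + 4 + 16 + 18 + ? → (1,2) = 60 − 30 = 30.
The remaining cell in column 3 is (1,3) = 60 − 72 = -12.

-12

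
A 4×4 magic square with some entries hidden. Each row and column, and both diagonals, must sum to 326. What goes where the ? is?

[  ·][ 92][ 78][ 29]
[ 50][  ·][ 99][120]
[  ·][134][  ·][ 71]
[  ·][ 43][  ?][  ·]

Using row 1: 92 + 78 + 29 + ? → (1,1) = 326 − 199 = 127.
Using row 2: 50 + 99 + 120 + ? → (2,2) = 326 − 269 = 57.
Column 4 must total 326; the given cells sum to 220, so (4,4) = 106.
From main diagonal, 326 − (127 + 57 + 106) gives (3,3) = 36.
Anti-diagonal must total 326; the given cells sum to 262, so (4,1) = 64.
Row 3 needs 326; the known cells sum to 241, so (3,1) = 85.
The remaining cell in row 4 is (4,3) = 326 − 213 = 113.

113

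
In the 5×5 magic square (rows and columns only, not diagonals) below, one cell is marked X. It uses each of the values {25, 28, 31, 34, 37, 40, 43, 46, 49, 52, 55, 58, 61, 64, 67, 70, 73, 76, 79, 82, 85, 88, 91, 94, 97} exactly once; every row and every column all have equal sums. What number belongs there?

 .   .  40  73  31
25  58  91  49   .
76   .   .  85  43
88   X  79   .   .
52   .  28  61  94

46

The 25 entries sum to 1525, so each line sums to 1525/5 = 305.
Row 2: 25 + 58 + 91 + 49 + ? = 305, so (2,5) = 82.
From row 5, 305 − (52 + 28 + 61 + 94) gives (5,2) = 70.
Using column 1: 25 + 76 + 88 + 52 + ? → (1,1) = 305 − 241 = 64.
Column 3: 40 + 91 + 79 + 28 + ? = 305, so (3,3) = 67.
Column 4 needs 305; the known cells sum to 268, so (4,4) = 37.
Column 5: 31 + 82 + 43 + 94 + ? = 305, so (4,5) = 55.
Using row 1: 64 + 40 + 73 + 31 + ? → (1,2) = 305 − 208 = 97.
Row 3 must total 305; the given cells sum to 271, so (3,2) = 34.
Using row 4: 88 + 79 + 37 + 55 + ? → (4,2) = 305 − 259 = 46.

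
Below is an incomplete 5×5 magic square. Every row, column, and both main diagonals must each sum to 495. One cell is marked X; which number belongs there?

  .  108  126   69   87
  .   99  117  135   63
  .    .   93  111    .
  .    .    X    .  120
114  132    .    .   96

Using row 1: 108 + 126 + 69 + 87 + ? → (1,1) = 495 − 390 = 105.
Row 2: 99 + 117 + 135 + 63 + ? = 495, so (2,1) = 81.
Column 5 must total 495; the given cells sum to 366, so (3,5) = 129.
From main diagonal, 495 − (105 + 99 + 93 + 96) gives (4,4) = 102.
The remaining cell in anti-diagonal is (4,2) = 495 − 429 = 66.
Using column 2: 108 + 99 + 66 + 132 + ? → (3,2) = 495 − 405 = 90.
Column 4 needs 495; the known cells sum to 417, so (5,4) = 78.
The remaining cell in row 3 is (3,1) = 495 − 423 = 72.
Row 5: 114 + 132 + 78 + 96 + ? = 495, so (5,3) = 75.
Using column 1: 105 + 81 + 72 + 114 + ? → (4,1) = 495 − 372 = 123.
Column 3 needs 495; the known cells sum to 411, so (4,3) = 84.

84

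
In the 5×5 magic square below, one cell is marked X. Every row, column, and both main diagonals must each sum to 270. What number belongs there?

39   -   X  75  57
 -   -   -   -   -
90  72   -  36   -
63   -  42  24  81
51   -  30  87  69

Row 4 needs 270; the known cells sum to 210, so (4,2) = 60.
From row 5, 270 − (51 + 30 + 87 + 69) gives (5,2) = 33.
The remaining cell in column 1 is (2,1) = 270 − 243 = 27.
From column 4, 270 − (75 + 36 + 24 + 87) gives (2,4) = 48.
The remaining cell in anti-diagonal is (3,3) = 270 − 216 = 54.
The remaining cell in row 3 is (3,5) = 270 − 252 = 18.
The remaining cell in column 5 is (2,5) = 270 − 225 = 45.
The remaining cell in main diagonal is (2,2) = 270 − 186 = 84.
Using row 2: 27 + 84 + 48 + 45 + ? → (2,3) = 270 − 204 = 66.
Column 2: 84 + 72 + 60 + 33 + ? = 270, so (1,2) = 21.
From column 3, 270 − (66 + 54 + 42 + 30) gives (1,3) = 78.

78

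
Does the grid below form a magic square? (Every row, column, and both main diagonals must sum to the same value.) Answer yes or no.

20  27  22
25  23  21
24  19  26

Row 1: 20 + 27 + 22 = 69.
Row 2: 25 + 23 + 21 = 69.
Row 3: 24 + 19 + 26 = 69.
Column 1: 20 + 25 + 24 = 69.
Column 2: 27 + 23 + 19 = 69.
Column 3: 22 + 21 + 26 = 69.
Main diagonal: 20 + 23 + 26 = 69.
Anti-diagonal: 22 + 23 + 24 = 69.
All lines sum to 69.

Yes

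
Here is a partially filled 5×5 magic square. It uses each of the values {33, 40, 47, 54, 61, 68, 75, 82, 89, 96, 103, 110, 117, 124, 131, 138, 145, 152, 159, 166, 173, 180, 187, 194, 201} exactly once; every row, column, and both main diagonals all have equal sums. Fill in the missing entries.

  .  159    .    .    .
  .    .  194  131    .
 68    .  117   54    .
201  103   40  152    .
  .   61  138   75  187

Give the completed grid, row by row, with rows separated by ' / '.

The 25 entries sum to 2925, so each line sums to 2925/5 = 585.
Using row 4: 201 + 103 + 40 + 152 + ? → (4,5) = 585 − 496 = 89.
From row 5, 585 − (61 + 138 + 75 + 187) gives (5,1) = 124.
The remaining cell in column 3 is (1,3) = 585 − 489 = 96.
From column 4, 585 − (131 + 54 + 152 + 75) gives (1,4) = 173.
From anti-diagonal, 585 − (131 + 117 + 103 + 124) gives (1,5) = 110.
Row 1 needs 585; the known cells sum to 538, so (1,1) = 47.
Column 1 must total 585; the given cells sum to 440, so (2,1) = 145.
Main diagonal needs 585; the known cells sum to 503, so (2,2) = 82.
Row 2 needs 585; the known cells sum to 552, so (2,5) = 33.
Column 2 needs 585; the known cells sum to 405, so (3,2) = 180.
From column 5, 585 − (110 + 33 + 89 + 187) gives (3,5) = 166.

47 159 96 173 110 / 145 82 194 131 33 / 68 180 117 54 166 / 201 103 40 152 89 / 124 61 138 75 187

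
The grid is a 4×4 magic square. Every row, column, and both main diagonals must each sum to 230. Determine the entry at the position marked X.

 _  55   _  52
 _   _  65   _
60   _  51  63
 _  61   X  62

50

Row 3 must total 230; the given cells sum to 174, so (3,2) = 56.
Column 2: 55 + 56 + 61 + ? = 230, so (2,2) = 58.
Column 4: 52 + 63 + 62 + ? = 230, so (2,4) = 53.
The remaining cell in main diagonal is (1,1) = 230 − 171 = 59.
Anti-diagonal: 52 + 65 + 56 + ? = 230, so (4,1) = 57.
Row 1 needs 230; the known cells sum to 166, so (1,3) = 64.
The remaining cell in row 2 is (2,1) = 230 − 176 = 54.
From row 4, 230 − (57 + 61 + 62) gives (4,3) = 50.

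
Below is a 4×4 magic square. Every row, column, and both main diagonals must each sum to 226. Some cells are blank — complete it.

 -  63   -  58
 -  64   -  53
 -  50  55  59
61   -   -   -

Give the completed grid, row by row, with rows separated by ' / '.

51 63 54 58 / 52 64 57 53 / 62 50 55 59 / 61 49 60 56

Using row 3: 50 + 55 + 59 + ? → (3,1) = 226 − 164 = 62.
Column 2 must total 226; the given cells sum to 177, so (4,2) = 49.
Column 4 must total 226; the given cells sum to 170, so (4,4) = 56.
From main diagonal, 226 − (64 + 55 + 56) gives (1,1) = 51.
From anti-diagonal, 226 − (58 + 50 + 61) gives (2,3) = 57.
From row 1, 226 − (51 + 63 + 58) gives (1,3) = 54.
From row 2, 226 − (64 + 57 + 53) gives (2,1) = 52.
From row 4, 226 − (61 + 49 + 56) gives (4,3) = 60.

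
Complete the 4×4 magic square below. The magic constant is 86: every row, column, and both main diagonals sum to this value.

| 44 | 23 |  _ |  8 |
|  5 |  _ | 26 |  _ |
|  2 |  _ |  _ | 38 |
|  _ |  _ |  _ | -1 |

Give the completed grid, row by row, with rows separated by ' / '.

44 23 11 8 / 5 14 26 41 / 2 17 29 38 / 35 32 20 -1

Row 1: 44 + 23 + 8 + ? = 86, so (1,3) = 11.
Column 1 must total 86; the given cells sum to 51, so (4,1) = 35.
Using column 4: 8 + 38 + (-1) + ? → (2,4) = 86 − 45 = 41.
From anti-diagonal, 86 − (8 + 26 + 35) gives (3,2) = 17.
Row 2: 5 + 26 + 41 + ? = 86, so (2,2) = 14.
The remaining cell in row 3 is (3,3) = 86 − 57 = 29.
The remaining cell in column 2 is (4,2) = 86 − 54 = 32.
The remaining cell in column 3 is (4,3) = 86 − 66 = 20.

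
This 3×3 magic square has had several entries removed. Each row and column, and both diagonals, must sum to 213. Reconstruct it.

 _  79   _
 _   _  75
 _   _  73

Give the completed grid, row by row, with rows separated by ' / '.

69 79 65 / 67 71 75 / 77 63 73

Using column 3: 75 + 73 + ? → (1,3) = 213 − 148 = 65.
Row 1: 79 + 65 + ? = 213, so (1,1) = 69.
Main diagonal: 69 + 73 + ? = 213, so (2,2) = 71.
Anti-diagonal needs 213; the known cells sum to 136, so (3,1) = 77.
Row 2: 71 + 75 + ? = 213, so (2,1) = 67.
Row 3 must total 213; the given cells sum to 150, so (3,2) = 63.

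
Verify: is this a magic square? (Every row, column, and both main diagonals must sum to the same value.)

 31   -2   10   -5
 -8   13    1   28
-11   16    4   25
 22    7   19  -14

Yes

Row 1: 31 + (-2) + 10 + (-5) = 34.
Row 2: -8 + 13 + 1 + 28 = 34.
Row 3: -11 + 16 + 4 + 25 = 34.
Row 4: 22 + 7 + 19 + (-14) = 34.
Column 1: 31 + (-8) + (-11) + 22 = 34.
Column 2: -2 + 13 + 16 + 7 = 34.
Column 3: 10 + 1 + 4 + 19 = 34.
Column 4: -5 + 28 + 25 + (-14) = 34.
Main diagonal: 31 + 13 + 4 + (-14) = 34.
Anti-diagonal: -5 + 1 + 16 + 22 = 34.
All lines sum to 34.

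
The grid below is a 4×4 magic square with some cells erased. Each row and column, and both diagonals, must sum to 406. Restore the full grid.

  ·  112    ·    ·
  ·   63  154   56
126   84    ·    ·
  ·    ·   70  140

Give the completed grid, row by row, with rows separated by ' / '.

98 112 77 119 / 133 63 154 56 / 126 84 105 91 / 49 147 70 140

From row 2, 406 − (63 + 154 + 56) gives (2,1) = 133.
Column 2 needs 406; the known cells sum to 259, so (4,2) = 147.
Row 4: 147 + 70 + 140 + ? = 406, so (4,1) = 49.
Using column 1: 133 + 126 + 49 + ? → (1,1) = 406 − 308 = 98.
Main diagonal must total 406; the given cells sum to 301, so (3,3) = 105.
Using anti-diagonal: 154 + 84 + 49 + ? → (1,4) = 406 − 287 = 119.
From row 1, 406 − (98 + 112 + 119) gives (1,3) = 77.
From row 3, 406 − (126 + 84 + 105) gives (3,4) = 91.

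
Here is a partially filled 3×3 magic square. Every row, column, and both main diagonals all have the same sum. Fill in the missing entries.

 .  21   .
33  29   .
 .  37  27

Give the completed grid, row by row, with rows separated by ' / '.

Column 2 is already complete: 21 + 29 + 37 = 87, so that is the magic constant.
Row 2: 33 + 29 + ? = 87, so (2,3) = 25.
Row 3 must total 87; the given cells sum to 64, so (3,1) = 23.
Using column 1: 33 + 23 + ? → (1,1) = 87 − 56 = 31.
From column 3, 87 − (25 + 27) gives (1,3) = 35.

31 21 35 / 33 29 25 / 23 37 27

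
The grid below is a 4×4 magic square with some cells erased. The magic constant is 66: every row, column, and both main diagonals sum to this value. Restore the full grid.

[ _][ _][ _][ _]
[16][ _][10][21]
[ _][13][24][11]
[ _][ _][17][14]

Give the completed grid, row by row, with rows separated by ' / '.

9 22 15 20 / 16 19 10 21 / 18 13 24 11 / 23 12 17 14

Row 2 must total 66; the given cells sum to 47, so (2,2) = 19.
Row 3 must total 66; the given cells sum to 48, so (3,1) = 18.
Column 3 needs 66; the known cells sum to 51, so (1,3) = 15.
The remaining cell in column 4 is (1,4) = 66 − 46 = 20.
Main diagonal needs 66; the known cells sum to 57, so (1,1) = 9.
Anti-diagonal must total 66; the given cells sum to 43, so (4,1) = 23.
From row 1, 66 − (9 + 15 + 20) gives (1,2) = 22.
Row 4 needs 66; the known cells sum to 54, so (4,2) = 12.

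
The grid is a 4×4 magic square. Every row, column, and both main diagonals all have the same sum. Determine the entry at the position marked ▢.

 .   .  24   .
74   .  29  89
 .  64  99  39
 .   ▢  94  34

Column 3 is complete and sums to 246; that is the magic constant.
Row 2 must total 246; the given cells sum to 192, so (2,2) = 54.
Row 3: 64 + 99 + 39 + ? = 246, so (3,1) = 44.
From column 4, 246 − (89 + 39 + 34) gives (1,4) = 84.
Main diagonal needs 246; the known cells sum to 187, so (1,1) = 59.
From anti-diagonal, 246 − (84 + 29 + 64) gives (4,1) = 69.
Using row 1: 59 + 24 + 84 + ? → (1,2) = 246 − 167 = 79.
Row 4 needs 246; the known cells sum to 197, so (4,2) = 49.

49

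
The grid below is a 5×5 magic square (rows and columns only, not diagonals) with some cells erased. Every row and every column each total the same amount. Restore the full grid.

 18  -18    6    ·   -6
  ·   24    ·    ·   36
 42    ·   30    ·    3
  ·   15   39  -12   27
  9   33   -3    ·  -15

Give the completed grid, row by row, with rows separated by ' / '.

18 -18 6 45 -6 / 0 24 -27 12 36 / 42 -9 30 -21 3 / -24 15 39 -12 27 / 9 33 -3 21 -15

Column 5 is already complete: -6 + 36 + 3 + 27 + -15 = 45, so that is the magic constant.
The remaining cell in row 1 is (1,4) = 45 − 0 = 45.
Row 4: 15 + 39 + (-12) + 27 + ? = 45, so (4,1) = -24.
Row 5: 9 + 33 + (-3) + (-15) + ? = 45, so (5,4) = 21.
Column 1 must total 45; the given cells sum to 45, so (2,1) = 0.
Using column 2: -18 + 24 + 15 + 33 + ? → (3,2) = 45 − 54 = -9.
From column 3, 45 − (6 + 30 + 39 + (-3)) gives (2,3) = -27.
Row 2: 0 + 24 + (-27) + 36 + ? = 45, so (2,4) = 12.
Row 3: 42 + (-9) + 30 + 3 + ? = 45, so (3,4) = -21.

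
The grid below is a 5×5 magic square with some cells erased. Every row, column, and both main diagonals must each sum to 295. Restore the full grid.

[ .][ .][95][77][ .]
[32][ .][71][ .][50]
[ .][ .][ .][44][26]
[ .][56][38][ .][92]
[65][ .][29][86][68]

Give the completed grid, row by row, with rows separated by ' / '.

Row 5 must total 295; the given cells sum to 248, so (5,2) = 47.
Column 3: 95 + 71 + 38 + 29 + ? = 295, so (3,3) = 62.
Column 5 needs 295; the known cells sum to 236, so (1,5) = 59.
From anti-diagonal, 295 − (59 + 62 + 56 + 65) gives (2,4) = 53.
Row 2 needs 295; the known cells sum to 206, so (2,2) = 89.
The remaining cell in column 4 is (4,4) = 295 − 260 = 35.
Main diagonal: 89 + 62 + 35 + 68 + ? = 295, so (1,1) = 41.
The remaining cell in row 1 is (1,2) = 295 − 272 = 23.
The remaining cell in row 4 is (4,1) = 295 − 221 = 74.
Column 1: 41 + 32 + 74 + 65 + ? = 295, so (3,1) = 83.
Column 2: 23 + 89 + 56 + 47 + ? = 295, so (3,2) = 80.

41 23 95 77 59 / 32 89 71 53 50 / 83 80 62 44 26 / 74 56 38 35 92 / 65 47 29 86 68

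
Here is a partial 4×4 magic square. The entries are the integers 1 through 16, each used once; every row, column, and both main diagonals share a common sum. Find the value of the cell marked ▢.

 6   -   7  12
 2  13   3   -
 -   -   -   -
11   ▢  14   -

The entries are 1 through 16, which sum to 136, so each line sums to 136/4 = 34.
Row 1 needs 34; the known cells sum to 25, so (1,2) = 9.
Using row 2: 2 + 13 + 3 + ? → (2,4) = 34 − 18 = 16.
The remaining cell in column 1 is (3,1) = 34 − 19 = 15.
Column 3 must total 34; the given cells sum to 24, so (3,3) = 10.
From main diagonal, 34 − (6 + 13 + 10) gives (4,4) = 5.
From anti-diagonal, 34 − (12 + 3 + 11) gives (3,2) = 8.
Using row 3: 15 + 8 + 10 + ? → (3,4) = 34 − 33 = 1.
From row 4, 34 − (11 + 14 + 5) gives (4,2) = 4.

4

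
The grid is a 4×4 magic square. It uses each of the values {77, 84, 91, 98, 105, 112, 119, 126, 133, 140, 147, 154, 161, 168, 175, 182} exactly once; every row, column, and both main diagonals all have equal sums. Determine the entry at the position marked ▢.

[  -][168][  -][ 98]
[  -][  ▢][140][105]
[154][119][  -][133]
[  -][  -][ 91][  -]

The 16 entries sum to 2072, so each line sums to 2072/4 = 518.
Row 3: 154 + 119 + 133 + ? = 518, so (3,3) = 112.
The remaining cell in column 3 is (1,3) = 518 − 343 = 175.
The remaining cell in column 4 is (4,4) = 518 − 336 = 182.
From anti-diagonal, 518 − (98 + 140 + 119) gives (4,1) = 161.
Row 1 must total 518; the given cells sum to 441, so (1,1) = 77.
Row 4: 161 + 91 + 182 + ? = 518, so (4,2) = 84.
Using column 1: 77 + 154 + 161 + ? → (2,1) = 518 − 392 = 126.
Column 2 must total 518; the given cells sum to 371, so (2,2) = 147.

147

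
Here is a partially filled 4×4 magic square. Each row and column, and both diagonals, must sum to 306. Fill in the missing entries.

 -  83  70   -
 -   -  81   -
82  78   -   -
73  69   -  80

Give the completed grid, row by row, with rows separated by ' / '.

79 83 70 74 / 72 76 81 77 / 82 78 71 75 / 73 69 84 80

From row 4, 306 − (73 + 69 + 80) gives (4,3) = 84.
The remaining cell in column 2 is (2,2) = 306 − 230 = 76.
Using column 3: 70 + 81 + 84 + ? → (3,3) = 306 − 235 = 71.
Main diagonal: 76 + 71 + 80 + ? = 306, so (1,1) = 79.
Anti-diagonal must total 306; the given cells sum to 232, so (1,4) = 74.
The remaining cell in row 3 is (3,4) = 306 − 231 = 75.
Column 1: 79 + 82 + 73 + ? = 306, so (2,1) = 72.
The remaining cell in column 4 is (2,4) = 306 − 229 = 77.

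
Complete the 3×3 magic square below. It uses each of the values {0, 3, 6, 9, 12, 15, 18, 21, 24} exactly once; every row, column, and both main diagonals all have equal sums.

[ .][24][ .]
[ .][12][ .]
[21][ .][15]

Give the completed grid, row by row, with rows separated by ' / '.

The 9 entries sum to 108, so each line sums to 108/3 = 36.
Using row 3: 21 + 15 + ? → (3,2) = 36 − 36 = 0.
From main diagonal, 36 − (12 + 15) gives (1,1) = 9.
From anti-diagonal, 36 − (12 + 21) gives (1,3) = 3.
Column 1 must total 36; the given cells sum to 30, so (2,1) = 6.
Column 3: 3 + 15 + ? = 36, so (2,3) = 18.

9 24 3 / 6 12 18 / 21 0 15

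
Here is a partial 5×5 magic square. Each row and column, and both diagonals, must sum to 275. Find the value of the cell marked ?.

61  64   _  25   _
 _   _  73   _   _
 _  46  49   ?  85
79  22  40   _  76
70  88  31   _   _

Row 4: 79 + 22 + 40 + 76 + ? = 275, so (4,4) = 58.
Column 2 needs 275; the known cells sum to 220, so (2,2) = 55.
Column 3 must total 275; the given cells sum to 193, so (1,3) = 82.
Main diagonal must total 275; the given cells sum to 223, so (5,5) = 52.
Row 1: 61 + 64 + 82 + 25 + ? = 275, so (1,5) = 43.
Row 5 needs 275; the known cells sum to 241, so (5,4) = 34.
From column 5, 275 − (43 + 85 + 76 + 52) gives (2,5) = 19.
Anti-diagonal needs 275; the known cells sum to 184, so (2,4) = 91.
Row 2: 55 + 73 + 91 + 19 + ? = 275, so (2,1) = 37.
Column 1 needs 275; the known cells sum to 247, so (3,1) = 28.
Using column 4: 25 + 91 + 58 + 34 + ? → (3,4) = 275 − 208 = 67.

67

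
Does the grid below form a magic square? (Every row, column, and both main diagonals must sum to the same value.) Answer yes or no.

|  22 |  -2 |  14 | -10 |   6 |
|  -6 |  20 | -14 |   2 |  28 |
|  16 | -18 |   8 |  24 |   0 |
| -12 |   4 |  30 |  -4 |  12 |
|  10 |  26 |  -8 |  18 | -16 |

Yes

Row 1: 22 + (-2) + 14 + (-10) + 6 = 30.
Row 2: -6 + 20 + (-14) + 2 + 28 = 30.
Row 3: 16 + (-18) + 8 + 24 + 0 = 30.
Row 4: -12 + 4 + 30 + (-4) + 12 = 30.
Row 5: 10 + 26 + (-8) + 18 + (-16) = 30.
Column 1: 22 + (-6) + 16 + (-12) + 10 = 30.
Column 2: -2 + 20 + (-18) + 4 + 26 = 30.
Column 3: 14 + (-14) + 8 + 30 + (-8) = 30.
Column 4: -10 + 2 + 24 + (-4) + 18 = 30.
Column 5: 6 + 28 + 0 + 12 + (-16) = 30.
Main diagonal: 22 + 20 + 8 + (-4) + (-16) = 30.
Anti-diagonal: 6 + 2 + 8 + 4 + 10 = 30.
All lines sum to 30.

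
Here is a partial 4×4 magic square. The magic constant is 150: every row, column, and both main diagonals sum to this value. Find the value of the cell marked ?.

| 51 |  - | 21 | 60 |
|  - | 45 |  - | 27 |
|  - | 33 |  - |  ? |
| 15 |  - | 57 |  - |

The remaining cell in row 1 is (1,2) = 150 − 132 = 18.
Column 2 must total 150; the given cells sum to 96, so (4,2) = 54.
Using anti-diagonal: 60 + 33 + 15 + ? → (2,3) = 150 − 108 = 42.
Row 2 needs 150; the known cells sum to 114, so (2,1) = 36.
Using row 4: 15 + 54 + 57 + ? → (4,4) = 150 − 126 = 24.
From column 1, 150 − (51 + 36 + 15) gives (3,1) = 48.
Using column 3: 21 + 42 + 57 + ? → (3,3) = 150 − 120 = 30.
Using column 4: 60 + 27 + 24 + ? → (3,4) = 150 − 111 = 39.

39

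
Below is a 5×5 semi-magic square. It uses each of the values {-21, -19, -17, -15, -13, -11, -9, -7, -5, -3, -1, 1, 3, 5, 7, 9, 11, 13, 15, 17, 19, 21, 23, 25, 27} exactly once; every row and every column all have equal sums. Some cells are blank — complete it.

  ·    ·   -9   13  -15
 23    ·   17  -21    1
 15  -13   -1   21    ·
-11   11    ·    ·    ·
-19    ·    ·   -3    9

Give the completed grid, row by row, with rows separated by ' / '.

The 25 entries sum to 75, so each line sums to 75/5 = 15.
From row 2, 15 − (23 + 17 + (-21) + 1) gives (2,2) = -5.
Using row 3: 15 + (-13) + (-1) + 21 + ? → (3,5) = 15 − 22 = -7.
Column 1: 23 + 15 + (-11) + (-19) + ? = 15, so (1,1) = 7.
The remaining cell in column 4 is (4,4) = 15 − 10 = 5.
Column 5 needs 15; the known cells sum to -12, so (4,5) = 27.
Row 1 needs 15; the known cells sum to -4, so (1,2) = 19.
Row 4 must total 15; the given cells sum to 32, so (4,3) = -17.
Column 2 must total 15; the given cells sum to 12, so (5,2) = 3.
From column 3, 15 − (-9 + 17 + (-1) + (-17)) gives (5,3) = 25.

7 19 -9 13 -15 / 23 -5 17 -21 1 / 15 -13 -1 21 -7 / -11 11 -17 5 27 / -19 3 25 -3 9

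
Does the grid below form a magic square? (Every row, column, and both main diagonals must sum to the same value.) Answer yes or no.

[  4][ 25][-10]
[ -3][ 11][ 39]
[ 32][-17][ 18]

Row 1: 4 + 25 + (-10) = 19.
Row 2: -3 + 11 + 39 = 47.
Row 3: 32 + (-17) + 18 = 33.
Column 1: 4 + (-3) + 32 = 33.
Column 2: 25 + 11 + (-17) = 19.
Column 3: -10 + 39 + 18 = 47.
Main diagonal: 4 + 11 + 18 = 33.
Anti-diagonal: -10 + 11 + 32 = 33.

No — row 3 sums to 33 but row 1 sums to 19.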